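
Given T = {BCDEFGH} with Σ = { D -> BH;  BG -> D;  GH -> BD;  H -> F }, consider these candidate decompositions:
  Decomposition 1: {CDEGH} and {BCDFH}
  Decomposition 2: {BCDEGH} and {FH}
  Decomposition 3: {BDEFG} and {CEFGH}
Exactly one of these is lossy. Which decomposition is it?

Decomposition 3

Decomposition 1: common = {CDH}, closure = {BCDFH} → lossless.
Decomposition 2: common = {H}, closure = {FH} → lossless.
Decomposition 3: common = {EFG}, closure = {EFG} → lossy.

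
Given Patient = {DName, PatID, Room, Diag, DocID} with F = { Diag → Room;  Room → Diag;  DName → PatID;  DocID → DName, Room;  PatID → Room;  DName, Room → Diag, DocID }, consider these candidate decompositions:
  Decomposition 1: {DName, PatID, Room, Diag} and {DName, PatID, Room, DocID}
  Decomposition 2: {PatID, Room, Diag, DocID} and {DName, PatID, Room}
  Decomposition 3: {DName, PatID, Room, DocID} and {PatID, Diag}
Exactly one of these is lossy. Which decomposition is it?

Decomposition 2

Decomposition 1: common = {DName, PatID, Room}, closure = {DName, PatID, Room, Diag, DocID} → lossless.
Decomposition 2: common = {PatID, Room}, closure = {PatID, Room, Diag} → lossy.
Decomposition 3: common = {PatID}, closure = {PatID, Room, Diag} → lossless.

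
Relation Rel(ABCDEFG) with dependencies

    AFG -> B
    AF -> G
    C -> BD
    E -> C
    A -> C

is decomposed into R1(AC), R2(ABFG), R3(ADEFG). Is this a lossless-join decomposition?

Yes

Chase test. Columns are ABCDEFG; row i has aⱼ where attribute j ∈ Ri, else bᵢⱼ.
Initial tableau (one row per fragment):
  row 1: a1 b12 a3 b14 b15 b16 b17
  row 2: a1 a2 b23 b24 b25 a6 a7
  row 3: a1 b32 b33 a4 a5 a6 a7
Rows 2 and 3 agree on AFG; apply AFG→B and equate their B entries.
Rows 1 and 2 agree on A; apply A→C and equate their C entries.
Rows 1 and 3 agree on A; apply A→C and equate their C entries.
Rows 1 and 2 agree on C; apply C→BD and equate their BD entries.
Rows 1 and 3 agree on C; apply C→BD and equate their BD entries.
Row 3 is now all distinguished symbols — the join is lossless.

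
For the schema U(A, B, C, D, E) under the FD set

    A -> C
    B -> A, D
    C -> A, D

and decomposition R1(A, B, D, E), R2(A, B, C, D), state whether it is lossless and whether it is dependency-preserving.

lossless and dependency-preserving

Lossless test: (A, B, D)⁺ = {A, B, C, D}, which contains all of one fragment — lossless.
Dependency preservation: every FD's attributes lie within a single fragment, so each can be enforced locally — preserved.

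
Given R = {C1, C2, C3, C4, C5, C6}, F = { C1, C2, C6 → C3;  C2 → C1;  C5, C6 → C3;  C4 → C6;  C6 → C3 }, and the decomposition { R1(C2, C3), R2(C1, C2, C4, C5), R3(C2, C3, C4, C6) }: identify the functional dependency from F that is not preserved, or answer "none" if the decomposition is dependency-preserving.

none

C1, C2, C6 → C3: restricted closure across fragments reaches C3.
C2 → C1 lies within R2.
C5, C6 → C3: restricted closure across fragments reaches C3.
C4 → C6 lies within R3.
C6 → C3 lies within R3.
Every dependency is enforceable on the fragments, so the decomposition is dependency-preserving.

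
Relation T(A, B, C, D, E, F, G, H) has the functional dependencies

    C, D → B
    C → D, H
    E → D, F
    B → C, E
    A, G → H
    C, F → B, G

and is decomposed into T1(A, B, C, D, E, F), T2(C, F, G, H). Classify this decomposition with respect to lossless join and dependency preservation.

lossless but not dependency-preserving

Lossless test: (C, F)⁺ = {B, C, D, E, F, G, H}, which contains all of one fragment — lossless.
Dependency preservation: the restricted closure of {A, G} across the fragments never reaches {H}, so A, G → H cannot be enforced without a join — not preserved.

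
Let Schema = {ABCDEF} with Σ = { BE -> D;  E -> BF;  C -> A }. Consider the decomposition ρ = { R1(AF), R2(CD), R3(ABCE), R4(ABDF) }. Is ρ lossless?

No

Chase test. Columns are ABCDEF; row i has aⱼ where attribute j ∈ Ri, else bᵢⱼ.
Initial tableau (one row per fragment):
  row 1: a1 b12 b13 b14 b15 a6
  row 2: b21 b22 a3 a4 b25 b26
  row 3: a1 a2 a3 b34 a5 b36
  row 4: a1 a2 b43 a4 b45 a6
Rows 2 and 3 agree on C; apply C→A and equate their A entries.
No row becomes fully distinguished — the join is lossy.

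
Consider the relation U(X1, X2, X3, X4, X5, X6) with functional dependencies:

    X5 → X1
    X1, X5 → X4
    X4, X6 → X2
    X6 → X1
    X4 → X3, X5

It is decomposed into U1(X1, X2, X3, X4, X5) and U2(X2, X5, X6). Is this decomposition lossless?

Yes

Common attributes: U1 ∩ U2 = {X2, X5}.
Closure of {X2, X5}: X5 → X1 applies, adding X1; X1, X5 → X4 applies, adding X4; X4 → X3, X5 applies, adding X3. So (X2, X5)⁺ = {X1, X2, X3, X4, X5}.
This closure contains every attribute of U1, so U1 ∩ U2 → U1. The join is lossless.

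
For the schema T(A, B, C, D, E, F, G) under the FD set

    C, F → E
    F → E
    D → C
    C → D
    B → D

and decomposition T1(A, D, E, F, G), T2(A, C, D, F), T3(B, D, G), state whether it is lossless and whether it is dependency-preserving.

Lossless test (chase): Rows 1 and 2 agree on F; apply F→E and equate their E entries. Rows 1 and 2 agree on D; apply D→C and equate their C entries. Rows 1 and 3 agree on D; apply D→C and equate their C entries. No row becomes fully distinguished — the join is lossy.
Dependency preservation: C, F → E is not contained in any single fragment, but the restricted closure of its left-hand side across the fragments still reaches the right-hand side; the remaining FDs each lie inside some fragment. All dependencies are preserved.

lossy but dependency-preserving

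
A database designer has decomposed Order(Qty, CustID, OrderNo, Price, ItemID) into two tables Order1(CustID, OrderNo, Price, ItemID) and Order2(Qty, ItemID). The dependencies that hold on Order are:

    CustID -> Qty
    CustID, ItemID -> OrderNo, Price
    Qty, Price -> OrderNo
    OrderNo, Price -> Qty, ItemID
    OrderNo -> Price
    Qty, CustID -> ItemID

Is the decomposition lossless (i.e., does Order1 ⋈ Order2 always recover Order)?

No

Common attributes: Order1 ∩ Order2 = {ItemID}.
No dependency enlarges {ItemID}, so (ItemID)⁺ = {ItemID}.
The closure contains neither all of Order1 = {CustID, OrderNo, Price, ItemID} nor all of Order2 = {Qty, ItemID}, so the common attributes are not a superkey of either fragment. The join is lossy.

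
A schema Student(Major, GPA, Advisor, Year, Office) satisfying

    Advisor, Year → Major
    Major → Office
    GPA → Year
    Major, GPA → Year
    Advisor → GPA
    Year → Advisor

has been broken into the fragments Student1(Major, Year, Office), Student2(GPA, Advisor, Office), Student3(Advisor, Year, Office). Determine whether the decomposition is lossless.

Chase test. Columns are Major, GPA, Advisor, Year, Office; row i has aⱼ where attribute j ∈ Studenti, else bᵢⱼ.
Initial tableau (one row per fragment):
  row 1: a1 b12 b13 a4 a5
  row 2: b21 a2 a3 b24 a5
  row 3: b31 b32 a3 a4 a5
Rows 2 and 3 agree on Advisor; apply Advisor→GPA and equate their GPA entries.
Rows 1 and 3 agree on Year; apply Year→Advisor and equate their Advisor entries.
Rows 1 and 3 agree on Advisor, Year; apply Advisor, Year→Major and equate their Major entries.
Rows 2 and 3 agree on GPA; apply GPA→Year and equate their Year entries.
Rows 1 and 2 agree on Advisor; apply Advisor→GPA and equate their GPA entries.
Rows 1 and 2 agree on Advisor, Year; apply Advisor, Year→Major and equate their Major entries.
Row 1 is now all distinguished symbols — the join is lossless.

Yes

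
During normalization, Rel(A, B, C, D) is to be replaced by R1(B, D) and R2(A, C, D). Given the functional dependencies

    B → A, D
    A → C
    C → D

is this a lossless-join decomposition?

Common attributes: R1 ∩ R2 = {D}.
No dependency enlarges {D}, so (D)⁺ = {D}.
The closure contains neither all of R1 = {B, D} nor all of R2 = {A, C, D}, so the common attributes are not a superkey of either fragment. The join is lossy.

No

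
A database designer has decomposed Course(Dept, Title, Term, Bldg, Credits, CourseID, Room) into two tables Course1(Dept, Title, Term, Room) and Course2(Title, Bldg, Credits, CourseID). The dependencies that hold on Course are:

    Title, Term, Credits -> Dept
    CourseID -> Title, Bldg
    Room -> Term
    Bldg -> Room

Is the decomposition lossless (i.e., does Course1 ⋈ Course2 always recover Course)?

No

Common attributes: Course1 ∩ Course2 = {Title}.
No dependency enlarges {Title}, so (Title)⁺ = {Title}.
The closure contains neither all of Course1 = {Dept, Title, Term, Room} nor all of Course2 = {Title, Bldg, Credits, CourseID}, so the common attributes are not a superkey of either fragment. The join is lossy.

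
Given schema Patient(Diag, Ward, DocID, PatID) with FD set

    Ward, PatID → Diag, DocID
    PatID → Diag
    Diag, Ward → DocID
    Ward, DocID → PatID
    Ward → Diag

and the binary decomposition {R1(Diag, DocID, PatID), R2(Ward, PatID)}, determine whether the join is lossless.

Common attributes: R1 ∩ R2 = {PatID}.
Closure of {PatID}: PatID → Diag applies, adding Diag. So (PatID)⁺ = {Diag, PatID}.
The closure contains neither all of R1 = {Diag, DocID, PatID} nor all of R2 = {Ward, PatID}, so the common attributes are not a superkey of either fragment. The join is lossy.

No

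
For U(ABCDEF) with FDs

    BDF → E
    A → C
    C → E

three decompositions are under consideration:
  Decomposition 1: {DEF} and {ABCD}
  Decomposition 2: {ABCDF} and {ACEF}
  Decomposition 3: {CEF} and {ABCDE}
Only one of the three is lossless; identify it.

Decomposition 1: common = {D}, closure = {D} → lossy.
Decomposition 2: common = {ACF}, closure = {ACEF} → lossless.
Decomposition 3: common = {CE}, closure = {CE} → lossy.

Decomposition 2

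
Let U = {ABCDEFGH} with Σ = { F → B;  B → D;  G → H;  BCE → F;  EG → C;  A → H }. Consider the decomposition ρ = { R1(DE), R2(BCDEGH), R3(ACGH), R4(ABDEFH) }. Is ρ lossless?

No

Chase test. Columns are ABCDEFGH; row i has aⱼ where attribute j ∈ Ri, else bᵢⱼ.
Initial tableau (one row per fragment):
  row 1: b11 b12 b13 a4 a5 b16 b17 b18
  row 2: b21 a2 a3 a4 a5 b26 a7 a8
  row 3: a1 b32 a3 b34 b35 b36 a7 a8
  row 4: a1 a2 b43 a4 a5 a6 b47 a8
No row becomes fully distinguished — the join is lossy.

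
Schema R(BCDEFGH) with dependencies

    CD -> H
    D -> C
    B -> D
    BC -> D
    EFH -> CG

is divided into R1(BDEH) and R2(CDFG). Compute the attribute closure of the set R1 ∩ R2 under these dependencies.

CDH

R1 ∩ R2 = {D}.
D → C applies, adding C
CD → H applies, adding H
Closure: {CDH}.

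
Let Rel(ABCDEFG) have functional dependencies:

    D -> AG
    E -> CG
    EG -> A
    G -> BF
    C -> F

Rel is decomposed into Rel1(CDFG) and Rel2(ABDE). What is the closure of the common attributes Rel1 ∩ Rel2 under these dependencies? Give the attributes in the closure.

ABDFG

Rel1 ∩ Rel2 = {D}.
D → AG applies, adding AG
G → BF applies, adding BF
Closure: {ABDFG}.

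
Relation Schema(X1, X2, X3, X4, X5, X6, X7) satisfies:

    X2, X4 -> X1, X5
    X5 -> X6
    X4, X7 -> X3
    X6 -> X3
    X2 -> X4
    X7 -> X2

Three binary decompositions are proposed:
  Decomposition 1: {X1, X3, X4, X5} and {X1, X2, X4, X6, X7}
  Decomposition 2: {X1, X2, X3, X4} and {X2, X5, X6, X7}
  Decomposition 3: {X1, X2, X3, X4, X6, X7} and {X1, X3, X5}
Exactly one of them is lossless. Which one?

Decomposition 1: common = {X1, X4}, closure = {X1, X4} → lossy.
Decomposition 2: common = {X2}, closure = {X1, X2, X3, X4, X5, X6} → lossless.
Decomposition 3: common = {X1, X3}, closure = {X1, X3} → lossy.

Decomposition 2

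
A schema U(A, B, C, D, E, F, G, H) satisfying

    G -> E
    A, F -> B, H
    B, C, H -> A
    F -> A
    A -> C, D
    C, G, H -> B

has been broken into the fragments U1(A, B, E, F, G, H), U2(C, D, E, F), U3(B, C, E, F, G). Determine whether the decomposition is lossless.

Chase test. Columns are A, B, C, D, E, F, G, H; row i has aⱼ where attribute j ∈ Ui, else bᵢⱼ.
Initial tableau (one row per fragment):
  row 1: a1 a2 b13 b14 a5 a6 a7 a8
  row 2: b21 b22 a3 a4 a5 a6 b27 b28
  row 3: b31 a2 a3 b34 a5 a6 a7 b38
Rows 1 and 2 agree on F; apply F→A and equate their A entries.
Rows 1 and 3 agree on F; apply F→A and equate their A entries.
Rows 1 and 2 agree on A; apply A→C, D and equate their C, D entries.
Rows 1 and 3 agree on A; apply A→C, D and equate their C, D entries.
Rows 1 and 2 agree on A, F; apply A, F→B, H and equate their B, H entries.
Rows 1 and 3 agree on A, F; apply A, F→B, H and equate their B, H entries.
Row 1 is now all distinguished symbols — the join is lossless.

Yes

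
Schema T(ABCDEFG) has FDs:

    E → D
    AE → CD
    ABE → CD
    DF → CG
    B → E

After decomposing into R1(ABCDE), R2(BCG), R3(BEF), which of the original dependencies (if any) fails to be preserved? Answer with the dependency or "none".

DF → CG

Check DF → CG: no single fragment contains all of {CDFG}, and the restricted closure of {DF} across the fragments never reaches {CG}.
E → D is preserved.
AE → CD is preserved.
ABE → CD is preserved.
B → E is preserved.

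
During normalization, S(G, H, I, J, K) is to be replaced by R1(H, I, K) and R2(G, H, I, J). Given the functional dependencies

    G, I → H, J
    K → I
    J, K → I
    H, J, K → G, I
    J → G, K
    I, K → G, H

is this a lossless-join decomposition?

No

Common attributes: R1 ∩ R2 = {H, I}.
No dependency enlarges {H, I}, so (H, I)⁺ = {H, I}.
The closure contains neither all of R1 = {H, I, K} nor all of R2 = {G, H, I, J}, so the common attributes are not a superkey of either fragment. The join is lossy.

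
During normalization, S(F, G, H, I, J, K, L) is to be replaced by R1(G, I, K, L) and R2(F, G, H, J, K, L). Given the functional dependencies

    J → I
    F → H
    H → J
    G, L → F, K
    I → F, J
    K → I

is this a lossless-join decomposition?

Common attributes: R1 ∩ R2 = {G, K, L}.
Closure of {G, K, L}: G, L → F, K applies, adding F; K → I applies, adding I; F → H applies, adding H; H → J applies, adding J. So (G, K, L)⁺ = {F, G, H, I, J, K, L}.
This closure contains every attribute of R1, so R1 ∩ R2 → R1. The join is lossless.

Yes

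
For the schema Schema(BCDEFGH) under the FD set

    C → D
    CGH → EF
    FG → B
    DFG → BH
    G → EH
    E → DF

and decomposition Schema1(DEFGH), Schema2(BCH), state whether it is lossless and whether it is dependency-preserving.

Lossless test: (H)⁺ = {H}, which is a superkey of neither fragment — lossy.
Dependency preservation: the restricted closure of {C} across the fragments never reaches {D}, so C → D cannot be enforced without a join — not preserved.

lossy and not dependency-preserving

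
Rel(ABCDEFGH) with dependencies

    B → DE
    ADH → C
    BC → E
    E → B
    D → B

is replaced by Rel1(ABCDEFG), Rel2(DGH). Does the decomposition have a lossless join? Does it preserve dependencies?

lossy and not dependency-preserving

Lossless test: (DG)⁺ = {BDEG}, which is a superkey of neither fragment — lossy.
Dependency preservation: the restricted closure of {ADH} across the fragments never reaches {C}, so ADH → C cannot be enforced without a join — not preserved.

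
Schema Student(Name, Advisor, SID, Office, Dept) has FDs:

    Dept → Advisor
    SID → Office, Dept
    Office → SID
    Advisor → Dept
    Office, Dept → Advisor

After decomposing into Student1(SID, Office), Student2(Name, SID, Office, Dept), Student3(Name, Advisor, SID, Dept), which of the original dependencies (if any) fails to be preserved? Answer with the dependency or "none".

Dept → Advisor lies within Student3.
SID → Office, Dept lies within Student2.
Office → SID lies within Student1.
Advisor → Dept lies within Student3.
Office, Dept → Advisor: restricted closure across fragments reaches Advisor.
Every dependency is enforceable on the fragments, so the decomposition is dependency-preserving.

none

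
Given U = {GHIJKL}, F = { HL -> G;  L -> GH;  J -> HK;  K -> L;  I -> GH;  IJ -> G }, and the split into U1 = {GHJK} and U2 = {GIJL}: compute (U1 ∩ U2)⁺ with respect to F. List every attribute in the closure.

U1 ∩ U2 = {GJ}.
J → HK applies, adding HK
K → L applies, adding L
Closure: {GHJKL}.

GHJKL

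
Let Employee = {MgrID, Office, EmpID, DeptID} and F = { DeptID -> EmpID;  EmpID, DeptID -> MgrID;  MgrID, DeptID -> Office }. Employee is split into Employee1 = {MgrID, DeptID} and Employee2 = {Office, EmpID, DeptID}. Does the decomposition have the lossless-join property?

Common attributes: Employee1 ∩ Employee2 = {DeptID}.
Closure of {DeptID}: DeptID → EmpID applies, adding EmpID; EmpID, DeptID → MgrID applies, adding MgrID; MgrID, DeptID → Office applies, adding Office. So (DeptID)⁺ = {MgrID, Office, EmpID, DeptID}.
This closure contains every attribute of Employee1, so Employee1 ∩ Employee2 → Employee1. The join is lossless.

Yes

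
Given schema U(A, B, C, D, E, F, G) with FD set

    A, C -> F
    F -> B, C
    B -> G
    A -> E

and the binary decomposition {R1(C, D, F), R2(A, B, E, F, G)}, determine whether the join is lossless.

Common attributes: R1 ∩ R2 = {F}.
Closure of {F}: F → B, C applies, adding B, C; B → G applies, adding G. So (F)⁺ = {B, C, F, G}.
The closure contains neither all of R1 = {C, D, F} nor all of R2 = {A, B, E, F, G}, so the common attributes are not a superkey of either fragment. The join is lossy.

No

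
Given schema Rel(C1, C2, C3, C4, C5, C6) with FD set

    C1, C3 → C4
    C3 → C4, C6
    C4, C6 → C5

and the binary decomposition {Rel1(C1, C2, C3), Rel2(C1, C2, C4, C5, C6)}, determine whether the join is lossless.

No

Common attributes: Rel1 ∩ Rel2 = {C1, C2}.
No dependency enlarges {C1, C2}, so (C1, C2)⁺ = {C1, C2}.
The closure contains neither all of Rel1 = {C1, C2, C3} nor all of Rel2 = {C1, C2, C4, C5, C6}, so the common attributes are not a superkey of either fragment. The join is lossy.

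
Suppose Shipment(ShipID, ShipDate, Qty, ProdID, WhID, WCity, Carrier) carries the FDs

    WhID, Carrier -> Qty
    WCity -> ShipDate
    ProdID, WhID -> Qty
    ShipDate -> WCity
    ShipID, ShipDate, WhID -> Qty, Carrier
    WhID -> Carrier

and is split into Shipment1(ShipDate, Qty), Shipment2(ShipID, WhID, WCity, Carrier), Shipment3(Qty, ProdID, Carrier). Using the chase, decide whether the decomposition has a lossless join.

No

Chase test. Columns are ShipID, ShipDate, Qty, ProdID, WhID, WCity, Carrier; row i has aⱼ where attribute j ∈ Shipmenti, else bᵢⱼ.
Initial tableau (one row per fragment):
  row 1: b11 a2 a3 b14 b15 b16 b17
  row 2: a1 b22 b23 b24 a5 a6 a7
  row 3: b31 b32 a3 a4 b35 b36 a7
No row becomes fully distinguished — the join is lossy.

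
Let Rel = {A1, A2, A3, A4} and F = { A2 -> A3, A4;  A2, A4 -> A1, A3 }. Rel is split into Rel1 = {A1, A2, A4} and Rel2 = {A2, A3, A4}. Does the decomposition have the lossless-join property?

Common attributes: Rel1 ∩ Rel2 = {A2, A4}.
Closure of {A2, A4}: A2 → A3, A4 applies, adding A3; A2, A4 → A1, A3 applies, adding A1. So (A2, A4)⁺ = {A1, A2, A3, A4}.
This closure contains every attribute of Rel1, so Rel1 ∩ Rel2 → Rel1. The join is lossless.

Yes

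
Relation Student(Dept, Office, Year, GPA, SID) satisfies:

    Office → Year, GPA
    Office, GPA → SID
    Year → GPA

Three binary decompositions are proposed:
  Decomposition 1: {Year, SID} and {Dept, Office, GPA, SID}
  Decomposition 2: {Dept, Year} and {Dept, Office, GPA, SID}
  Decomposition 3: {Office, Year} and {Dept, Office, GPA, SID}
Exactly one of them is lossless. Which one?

Decomposition 1: common = {SID}, closure = {SID} → lossy.
Decomposition 2: common = {Dept}, closure = {Dept} → lossy.
Decomposition 3: common = {Office}, closure = {Office, Year, GPA, SID} → lossless.

Decomposition 3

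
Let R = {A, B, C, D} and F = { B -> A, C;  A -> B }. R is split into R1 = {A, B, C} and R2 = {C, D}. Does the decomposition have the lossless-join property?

Common attributes: R1 ∩ R2 = {C}.
No dependency enlarges {C}, so (C)⁺ = {C}.
The closure contains neither all of R1 = {A, B, C} nor all of R2 = {C, D}, so the common attributes are not a superkey of either fragment. The join is lossy.

No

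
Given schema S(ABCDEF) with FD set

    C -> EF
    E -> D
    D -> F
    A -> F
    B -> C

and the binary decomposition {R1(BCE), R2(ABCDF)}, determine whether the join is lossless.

Yes

Common attributes: R1 ∩ R2 = {BC}.
Closure of {BC}: C → EF applies, adding EF; E → D applies, adding D. So (BC)⁺ = {BCDEF}.
This closure contains every attribute of R1, so R1 ∩ R2 → R1. The join is lossless.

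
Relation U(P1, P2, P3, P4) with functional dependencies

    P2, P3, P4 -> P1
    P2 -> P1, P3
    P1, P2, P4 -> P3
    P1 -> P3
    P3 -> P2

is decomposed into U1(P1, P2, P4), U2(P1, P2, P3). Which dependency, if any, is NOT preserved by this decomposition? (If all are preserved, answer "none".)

P2, P3, P4 → P1: restricted closure across fragments reaches P1.
P2 → P1, P3 lies within U2.
P1, P2, P4 → P3: restricted closure across fragments reaches P3.
P1 → P3 lies within U2.
P3 → P2 lies within U2.
Every dependency is enforceable on the fragments, so the decomposition is dependency-preserving.

none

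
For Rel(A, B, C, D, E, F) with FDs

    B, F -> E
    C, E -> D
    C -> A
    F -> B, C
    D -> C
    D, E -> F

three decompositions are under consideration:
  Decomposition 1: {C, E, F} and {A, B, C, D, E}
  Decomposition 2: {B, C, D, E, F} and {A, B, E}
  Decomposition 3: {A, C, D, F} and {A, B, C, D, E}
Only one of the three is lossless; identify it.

Decomposition 1

Decomposition 1: common = {C, E}, closure = {A, B, C, D, E, F} → lossless.
Decomposition 2: common = {B, E}, closure = {B, E} → lossy.
Decomposition 3: common = {A, C, D}, closure = {A, C, D} → lossy.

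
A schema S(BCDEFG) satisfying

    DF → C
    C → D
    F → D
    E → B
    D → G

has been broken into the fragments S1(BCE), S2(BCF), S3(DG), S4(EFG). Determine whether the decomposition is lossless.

Chase test. Columns are BCDEFG; row i has aⱼ where attribute j ∈ Si, else bᵢⱼ.
Initial tableau (one row per fragment):
  row 1: a1 a2 b13 a4 b15 b16
  row 2: a1 a2 b23 b24 a5 b26
  row 3: b31 b32 a3 b34 b35 a6
  row 4: b41 b42 b43 a4 a5 a6
Rows 1 and 2 agree on C; apply C→D and equate their D entries.
Rows 2 and 4 agree on F; apply F→D and equate their D entries.
Rows 1 and 4 agree on E; apply E→B and equate their B entries.
Rows 1 and 2 agree on D; apply D→G and equate their G entries.
Rows 1 and 4 agree on D; apply D→G and equate their G entries.
Rows 2 and 4 agree on DF; apply DF→C and equate their C entries.
No row becomes fully distinguished — the join is lossy.

No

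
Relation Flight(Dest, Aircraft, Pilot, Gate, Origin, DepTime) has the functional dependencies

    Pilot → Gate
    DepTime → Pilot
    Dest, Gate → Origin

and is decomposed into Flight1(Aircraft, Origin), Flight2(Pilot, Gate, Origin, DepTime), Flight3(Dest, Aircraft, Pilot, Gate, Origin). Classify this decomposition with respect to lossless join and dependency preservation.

Lossless test (chase): applying each FD to every pair of rows produces no changes in the tableau, so no row becomes fully distinguished — the join is lossy.
Dependency preservation: every FD's attributes lie within a single fragment, so each can be enforced locally — preserved.

lossy but dependency-preserving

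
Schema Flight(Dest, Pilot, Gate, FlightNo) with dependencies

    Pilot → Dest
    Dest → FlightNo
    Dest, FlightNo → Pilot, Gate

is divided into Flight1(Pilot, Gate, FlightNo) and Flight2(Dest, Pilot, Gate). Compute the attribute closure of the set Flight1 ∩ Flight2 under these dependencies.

Flight1 ∩ Flight2 = {Pilot, Gate}.
Pilot → Dest applies, adding Dest
Dest → FlightNo applies, adding FlightNo
Closure: {Dest, Pilot, Gate, FlightNo}.

Dest, Pilot, Gate, FlightNo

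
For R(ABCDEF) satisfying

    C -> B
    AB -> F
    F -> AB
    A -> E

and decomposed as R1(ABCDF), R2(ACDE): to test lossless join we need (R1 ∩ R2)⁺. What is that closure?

R1 ∩ R2 = {ACD}.
C → B applies, adding B
AB → F applies, adding F
A → E applies, adding E
Closure: {ABCDEF}.

ABCDEF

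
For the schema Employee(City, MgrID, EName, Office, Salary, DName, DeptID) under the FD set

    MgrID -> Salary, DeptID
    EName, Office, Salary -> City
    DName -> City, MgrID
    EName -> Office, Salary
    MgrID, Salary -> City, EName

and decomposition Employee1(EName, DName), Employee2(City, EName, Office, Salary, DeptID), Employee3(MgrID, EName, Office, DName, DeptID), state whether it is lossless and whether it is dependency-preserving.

Lossless test (chase): Rows 1 and 3 agree on DName; apply DName→City, MgrID and equate their City, MgrID entries. Rows 1 and 2 agree on EName; apply EName→Office, Salary and equate their Office, Salary entries. Rows 1 and 3 agree on EName; apply EName→Office, Salary and equate their Office, Salary entries. Rows 1 and 3 agree on MgrID; apply MgrID→Salary, DeptID and equate their Salary, DeptID entries. Rows 1 and 2 agree on EName, Office, Salary; apply EName, Office, Salary→City and equate their City entries. Row 1 is now all distinguished symbols — the join is lossless.
Dependency preservation: MgrID → Salary, DeptID; DName → City, MgrID; MgrID, Salary → City, EName are not contained in any single fragment, but the restricted closure of each left-hand side across the fragments still reaches the right-hand side; the remaining FDs each lie inside some fragment. All dependencies are preserved.

lossless and dependency-preserving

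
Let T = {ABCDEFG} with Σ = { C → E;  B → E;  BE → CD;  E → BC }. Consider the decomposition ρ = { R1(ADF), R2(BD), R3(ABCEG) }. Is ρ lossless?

No

Chase test. Columns are ABCDEFG; row i has aⱼ where attribute j ∈ Ri, else bᵢⱼ.
Initial tableau (one row per fragment):
  row 1: a1 b12 b13 a4 b15 a6 b17
  row 2: b21 a2 b23 a4 b25 b26 b27
  row 3: a1 a2 a3 b34 a5 b36 a7
Rows 2 and 3 agree on B; apply B→E and equate their E entries.
Rows 2 and 3 agree on BE; apply BE→CD and equate their CD entries.
No row becomes fully distinguished — the join is lossy.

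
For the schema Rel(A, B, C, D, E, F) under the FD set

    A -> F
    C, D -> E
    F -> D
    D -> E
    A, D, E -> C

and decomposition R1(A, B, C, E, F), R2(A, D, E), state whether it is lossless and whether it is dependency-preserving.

lossless but not dependency-preserving

Lossless test: (A, E)⁺ = {A, C, D, E, F}, which contains all of one fragment — lossless.
Dependency preservation: the restricted closure of {F} across the fragments never reaches {D}, so F → D cannot be enforced without a join — not preserved.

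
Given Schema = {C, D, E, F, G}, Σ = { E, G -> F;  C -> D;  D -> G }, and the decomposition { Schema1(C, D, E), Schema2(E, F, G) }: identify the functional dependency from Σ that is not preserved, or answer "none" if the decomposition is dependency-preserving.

D -> G

Check D → G: no single fragment contains all of {D, G}, and the restricted closure of {D} across the fragments never reaches {G}.
E, G → F is preserved.
C → D is preserved.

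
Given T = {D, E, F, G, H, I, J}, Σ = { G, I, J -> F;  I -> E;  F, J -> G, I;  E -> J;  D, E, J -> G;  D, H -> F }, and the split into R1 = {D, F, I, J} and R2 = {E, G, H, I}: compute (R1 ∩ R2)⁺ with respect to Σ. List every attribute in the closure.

E, I, J

R1 ∩ R2 = {I}.
I → E applies, adding E
E → J applies, adding J
Closure: {E, I, J}.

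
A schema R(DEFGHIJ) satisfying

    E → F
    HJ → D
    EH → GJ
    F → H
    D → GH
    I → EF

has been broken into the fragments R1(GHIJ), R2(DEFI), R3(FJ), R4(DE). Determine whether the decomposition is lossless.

Chase test. Columns are DEFGHIJ; row i has aⱼ where attribute j ∈ Ri, else bᵢⱼ.
Initial tableau (one row per fragment):
  row 1: b11 b12 b13 a4 a5 a6 a7
  row 2: a1 a2 a3 b24 b25 a6 b27
  row 3: b31 b32 a3 b34 b35 b36 a7
  row 4: a1 a2 b43 b44 b45 b46 b47
Rows 2 and 4 agree on E; apply E→F and equate their F entries.
Rows 2 and 3 agree on F; apply F→H and equate their H entries.
Rows 2 and 4 agree on F; apply F→H and equate their H entries.
Rows 2 and 4 agree on D; apply D→GH and equate their GH entries.
Rows 1 and 2 agree on I; apply I→EF and equate their EF entries.
Rows 2 and 4 agree on EH; apply EH→GJ and equate their GJ entries.
Rows 1 and 2 agree on F; apply F→H and equate their H entries.
Rows 1 and 3 agree on HJ; apply HJ→D and equate their D entries.
Rows 1 and 2 agree on EH; apply EH→GJ and equate their GJ entries.
Rows 1 and 3 agree on D; apply D→GH and equate their GH entries.
Rows 1 and 2 agree on HJ; apply HJ→D and equate their D entries.
Row 1 is now all distinguished symbols — the join is lossless.

Yes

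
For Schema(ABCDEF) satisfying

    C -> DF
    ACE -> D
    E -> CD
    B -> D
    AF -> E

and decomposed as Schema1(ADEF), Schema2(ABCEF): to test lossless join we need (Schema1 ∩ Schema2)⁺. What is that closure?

ACDEF

Schema1 ∩ Schema2 = {AEF}.
E → CD applies, adding CD
Closure: {ACDEF}.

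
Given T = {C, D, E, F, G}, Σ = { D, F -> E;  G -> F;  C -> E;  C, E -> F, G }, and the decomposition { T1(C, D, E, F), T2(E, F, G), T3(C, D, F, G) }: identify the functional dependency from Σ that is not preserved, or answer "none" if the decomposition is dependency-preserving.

none

D, F → E lies within T1.
G → F lies within T2.
C → E lies within T1.
C, E → F, G: restricted closure across fragments reaches F, G.
Every dependency is enforceable on the fragments, so the decomposition is dependency-preserving.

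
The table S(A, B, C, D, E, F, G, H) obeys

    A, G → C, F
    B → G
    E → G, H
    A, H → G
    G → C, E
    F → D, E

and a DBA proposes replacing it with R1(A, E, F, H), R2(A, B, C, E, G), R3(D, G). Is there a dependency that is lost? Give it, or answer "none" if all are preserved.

Check F → D, E: no single fragment contains all of {D, E, F}, and the restricted closure of {F} across the fragments never reaches {D, E}.
A, G → C, F is preserved.
B → G is preserved.
E → G, H is preserved.
A, H → G is preserved.
G → C, E is preserved.

F → D, E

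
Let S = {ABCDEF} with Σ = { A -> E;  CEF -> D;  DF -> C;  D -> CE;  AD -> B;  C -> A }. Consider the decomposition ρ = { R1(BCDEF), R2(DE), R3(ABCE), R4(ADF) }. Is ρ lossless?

Yes

Chase test. Columns are ABCDEF; row i has aⱼ where attribute j ∈ Ri, else bᵢⱼ.
Initial tableau (one row per fragment):
  row 1: b11 a2 a3 a4 a5 a6
  row 2: b21 b22 b23 a4 a5 b26
  row 3: a1 a2 a3 b34 a5 b36
  row 4: a1 b42 b43 a4 b45 a6
Rows 3 and 4 agree on A; apply A→E and equate their E entries.
Rows 1 and 4 agree on DF; apply DF→C and equate their C entries.
Rows 1 and 2 agree on D; apply D→CE and equate their CE entries.
Rows 1 and 2 agree on C; apply C→A and equate their A entries.
Rows 1 and 3 agree on C; apply C→A and equate their A entries.
Rows 1 and 2 agree on AD; apply AD→B and equate their B entries.
Rows 1 and 4 agree on AD; apply AD→B and equate their B entries.
Row 1 is now all distinguished symbols — the join is lossless.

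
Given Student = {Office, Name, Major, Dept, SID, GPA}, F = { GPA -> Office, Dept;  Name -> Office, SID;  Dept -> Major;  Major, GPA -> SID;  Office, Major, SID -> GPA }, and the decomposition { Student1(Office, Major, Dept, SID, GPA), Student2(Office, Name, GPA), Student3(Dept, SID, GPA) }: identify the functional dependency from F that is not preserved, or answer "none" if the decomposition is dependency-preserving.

Check Name → Office, SID: no single fragment contains all of {Office, Name, SID}, and the restricted closure of {Name} across the fragments never reaches {Office, SID}.
GPA → Office, Dept is preserved.
Dept → Major is preserved.
Major, GPA → SID is preserved.
Office, Major, SID → GPA is preserved.

Name -> Office, SID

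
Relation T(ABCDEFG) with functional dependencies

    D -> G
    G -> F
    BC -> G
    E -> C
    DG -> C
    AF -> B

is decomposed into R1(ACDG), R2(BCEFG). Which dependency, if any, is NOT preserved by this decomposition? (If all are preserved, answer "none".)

Check AF → B: no single fragment contains all of {ABF}, and the restricted closure of {AF} across the fragments never reaches {B}.
D → G is preserved.
G → F is preserved.
BC → G is preserved.
E → C is preserved.
DG → C is preserved.

AF -> B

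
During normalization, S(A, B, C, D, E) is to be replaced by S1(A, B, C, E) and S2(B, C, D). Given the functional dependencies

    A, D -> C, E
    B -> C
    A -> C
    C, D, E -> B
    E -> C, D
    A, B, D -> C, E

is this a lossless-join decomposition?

Common attributes: S1 ∩ S2 = {B, C}.
No dependency enlarges {B, C}, so (B, C)⁺ = {B, C}.
The closure contains neither all of S1 = {A, B, C, E} nor all of S2 = {B, C, D}, so the common attributes are not a superkey of either fragment. The join is lossy.

No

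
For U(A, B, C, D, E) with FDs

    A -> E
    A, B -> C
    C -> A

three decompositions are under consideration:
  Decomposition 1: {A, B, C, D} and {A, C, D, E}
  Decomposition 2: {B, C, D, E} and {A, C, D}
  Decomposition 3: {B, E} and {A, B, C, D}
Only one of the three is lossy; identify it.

Decomposition 1: common = {A, C, D}, closure = {A, C, D, E} → lossless.
Decomposition 2: common = {C, D}, closure = {A, C, D, E} → lossless.
Decomposition 3: common = {B}, closure = {B} → lossy.

Decomposition 3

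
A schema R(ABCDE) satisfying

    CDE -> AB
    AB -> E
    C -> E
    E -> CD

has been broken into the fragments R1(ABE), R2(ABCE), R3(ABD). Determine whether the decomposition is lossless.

Yes

Chase test. Columns are ABCDE; row i has aⱼ where attribute j ∈ Ri, else bᵢⱼ.
Initial tableau (one row per fragment):
  row 1: a1 a2 b13 b14 a5
  row 2: a1 a2 a3 b24 a5
  row 3: a1 a2 b33 a4 b35
Rows 1 and 3 agree on AB; apply AB→E and equate their E entries.
Rows 1 and 2 agree on E; apply E→CD and equate their CD entries.
Rows 1 and 3 agree on E; apply E→CD and equate their CD entries.
Row 1 is now all distinguished symbols — the join is lossless.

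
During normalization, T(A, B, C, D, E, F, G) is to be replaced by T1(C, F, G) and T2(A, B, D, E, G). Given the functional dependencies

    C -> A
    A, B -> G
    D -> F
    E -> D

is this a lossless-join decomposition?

Common attributes: T1 ∩ T2 = {G}.
No dependency enlarges {G}, so (G)⁺ = {G}.
The closure contains neither all of T1 = {C, F, G} nor all of T2 = {A, B, D, E, G}, so the common attributes are not a superkey of either fragment. The join is lossy.

No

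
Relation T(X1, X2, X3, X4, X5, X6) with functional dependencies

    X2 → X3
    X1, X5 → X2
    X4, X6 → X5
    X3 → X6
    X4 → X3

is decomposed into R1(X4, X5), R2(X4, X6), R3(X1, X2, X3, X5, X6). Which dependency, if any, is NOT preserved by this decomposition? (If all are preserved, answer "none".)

X4 → X3

Check X4 → X3: no single fragment contains all of {X3, X4}, and the restricted closure of {X4} across the fragments never reaches {X3}.
X2 → X3 is preserved.
X1, X5 → X2 is preserved.
X4, X6 → X5 is preserved.
X3 → X6 is preserved.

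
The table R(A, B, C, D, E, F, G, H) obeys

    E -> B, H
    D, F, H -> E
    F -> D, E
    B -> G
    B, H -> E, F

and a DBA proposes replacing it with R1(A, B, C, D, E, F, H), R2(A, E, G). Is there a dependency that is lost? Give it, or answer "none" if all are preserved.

Check B → G: no single fragment contains all of {B, G}, and the restricted closure of {B} across the fragments never reaches {G}.
E → B, H is preserved.
D, F, H → E is preserved.
F → D, E is preserved.
B, H → E, F is preserved.

B -> G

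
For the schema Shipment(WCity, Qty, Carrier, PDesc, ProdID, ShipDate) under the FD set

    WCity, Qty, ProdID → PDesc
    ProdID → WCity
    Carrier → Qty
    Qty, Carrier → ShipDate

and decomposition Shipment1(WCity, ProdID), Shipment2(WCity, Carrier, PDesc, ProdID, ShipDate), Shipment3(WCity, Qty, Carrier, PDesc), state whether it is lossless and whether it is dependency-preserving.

lossless but not dependency-preserving

Lossless test (chase): Rows 2 and 3 agree on Carrier; apply Carrier→Qty and equate their Qty entries. Rows 2 and 3 agree on Qty, Carrier; apply Qty, Carrier→ShipDate and equate their ShipDate entries. Row 2 is now all distinguished symbols — the join is lossless.
Dependency preservation: the restricted closure of {WCity, Qty, ProdID} across the fragments never reaches {PDesc}, so WCity, Qty, ProdID → PDesc cannot be enforced without a join — not preserved.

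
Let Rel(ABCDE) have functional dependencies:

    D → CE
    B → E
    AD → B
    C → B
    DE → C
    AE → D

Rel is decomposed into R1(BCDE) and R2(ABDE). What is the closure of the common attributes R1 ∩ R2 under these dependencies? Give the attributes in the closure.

BCDE

R1 ∩ R2 = {BDE}.
D → CE applies, adding C
Closure: {BCDE}.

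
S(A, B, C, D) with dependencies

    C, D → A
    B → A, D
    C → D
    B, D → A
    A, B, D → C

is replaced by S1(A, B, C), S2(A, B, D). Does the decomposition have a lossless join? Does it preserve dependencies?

lossless but not dependency-preserving

Lossless test: (A, B)⁺ = {A, B, C, D}, which contains all of one fragment — lossless.
Dependency preservation: the restricted closure of {C} across the fragments never reaches {D}, so C → D cannot be enforced without a join — not preserved.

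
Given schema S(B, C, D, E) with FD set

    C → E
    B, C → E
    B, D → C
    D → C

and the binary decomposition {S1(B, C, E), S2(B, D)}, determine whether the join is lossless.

Common attributes: S1 ∩ S2 = {B}.
No dependency enlarges {B}, so (B)⁺ = {B}.
The closure contains neither all of S1 = {B, C, E} nor all of S2 = {B, D}, so the common attributes are not a superkey of either fragment. The join is lossy.

No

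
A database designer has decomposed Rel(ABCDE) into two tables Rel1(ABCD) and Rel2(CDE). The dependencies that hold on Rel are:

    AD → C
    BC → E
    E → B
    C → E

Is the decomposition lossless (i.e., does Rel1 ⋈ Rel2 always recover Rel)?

Common attributes: Rel1 ∩ Rel2 = {CD}.
Closure of {CD}: C → E applies, adding E; E → B applies, adding B. So (CD)⁺ = {BCDE}.
This closure contains every attribute of Rel2, so Rel1 ∩ Rel2 → Rel2. The join is lossless.

Yes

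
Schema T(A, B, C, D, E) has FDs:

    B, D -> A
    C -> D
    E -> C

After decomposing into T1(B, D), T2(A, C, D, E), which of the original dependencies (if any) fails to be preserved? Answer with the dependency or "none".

Check B, D → A: no single fragment contains all of {A, B, D}, and the restricted closure of {B, D} across the fragments never reaches {A}.
C → D is preserved.
E → C is preserved.

B, D -> A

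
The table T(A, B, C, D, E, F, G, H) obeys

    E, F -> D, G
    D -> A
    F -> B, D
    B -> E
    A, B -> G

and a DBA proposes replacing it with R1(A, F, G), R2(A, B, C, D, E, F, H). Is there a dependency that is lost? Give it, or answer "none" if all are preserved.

Check A, B → G: no single fragment contains all of {A, B, G}, and the restricted closure of {A, B} across the fragments never reaches {G}.
E, F → D, G is preserved.
D → A is preserved.
F → B, D is preserved.
B → E is preserved.

A, B -> G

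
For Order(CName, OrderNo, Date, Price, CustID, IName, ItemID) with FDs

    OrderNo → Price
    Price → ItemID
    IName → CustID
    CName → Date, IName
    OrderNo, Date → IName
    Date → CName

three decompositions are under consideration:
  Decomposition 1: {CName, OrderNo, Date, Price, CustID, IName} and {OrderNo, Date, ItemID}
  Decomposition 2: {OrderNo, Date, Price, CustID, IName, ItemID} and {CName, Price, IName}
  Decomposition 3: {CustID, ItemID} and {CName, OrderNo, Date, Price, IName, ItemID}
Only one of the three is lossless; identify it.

Decomposition 1

Decomposition 1: common = {OrderNo, Date}, closure = {CName, OrderNo, Date, Price, CustID, IName, ItemID} → lossless.
Decomposition 2: common = {Price, IName}, closure = {Price, CustID, IName, ItemID} → lossy.
Decomposition 3: common = {ItemID}, closure = {ItemID} → lossy.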